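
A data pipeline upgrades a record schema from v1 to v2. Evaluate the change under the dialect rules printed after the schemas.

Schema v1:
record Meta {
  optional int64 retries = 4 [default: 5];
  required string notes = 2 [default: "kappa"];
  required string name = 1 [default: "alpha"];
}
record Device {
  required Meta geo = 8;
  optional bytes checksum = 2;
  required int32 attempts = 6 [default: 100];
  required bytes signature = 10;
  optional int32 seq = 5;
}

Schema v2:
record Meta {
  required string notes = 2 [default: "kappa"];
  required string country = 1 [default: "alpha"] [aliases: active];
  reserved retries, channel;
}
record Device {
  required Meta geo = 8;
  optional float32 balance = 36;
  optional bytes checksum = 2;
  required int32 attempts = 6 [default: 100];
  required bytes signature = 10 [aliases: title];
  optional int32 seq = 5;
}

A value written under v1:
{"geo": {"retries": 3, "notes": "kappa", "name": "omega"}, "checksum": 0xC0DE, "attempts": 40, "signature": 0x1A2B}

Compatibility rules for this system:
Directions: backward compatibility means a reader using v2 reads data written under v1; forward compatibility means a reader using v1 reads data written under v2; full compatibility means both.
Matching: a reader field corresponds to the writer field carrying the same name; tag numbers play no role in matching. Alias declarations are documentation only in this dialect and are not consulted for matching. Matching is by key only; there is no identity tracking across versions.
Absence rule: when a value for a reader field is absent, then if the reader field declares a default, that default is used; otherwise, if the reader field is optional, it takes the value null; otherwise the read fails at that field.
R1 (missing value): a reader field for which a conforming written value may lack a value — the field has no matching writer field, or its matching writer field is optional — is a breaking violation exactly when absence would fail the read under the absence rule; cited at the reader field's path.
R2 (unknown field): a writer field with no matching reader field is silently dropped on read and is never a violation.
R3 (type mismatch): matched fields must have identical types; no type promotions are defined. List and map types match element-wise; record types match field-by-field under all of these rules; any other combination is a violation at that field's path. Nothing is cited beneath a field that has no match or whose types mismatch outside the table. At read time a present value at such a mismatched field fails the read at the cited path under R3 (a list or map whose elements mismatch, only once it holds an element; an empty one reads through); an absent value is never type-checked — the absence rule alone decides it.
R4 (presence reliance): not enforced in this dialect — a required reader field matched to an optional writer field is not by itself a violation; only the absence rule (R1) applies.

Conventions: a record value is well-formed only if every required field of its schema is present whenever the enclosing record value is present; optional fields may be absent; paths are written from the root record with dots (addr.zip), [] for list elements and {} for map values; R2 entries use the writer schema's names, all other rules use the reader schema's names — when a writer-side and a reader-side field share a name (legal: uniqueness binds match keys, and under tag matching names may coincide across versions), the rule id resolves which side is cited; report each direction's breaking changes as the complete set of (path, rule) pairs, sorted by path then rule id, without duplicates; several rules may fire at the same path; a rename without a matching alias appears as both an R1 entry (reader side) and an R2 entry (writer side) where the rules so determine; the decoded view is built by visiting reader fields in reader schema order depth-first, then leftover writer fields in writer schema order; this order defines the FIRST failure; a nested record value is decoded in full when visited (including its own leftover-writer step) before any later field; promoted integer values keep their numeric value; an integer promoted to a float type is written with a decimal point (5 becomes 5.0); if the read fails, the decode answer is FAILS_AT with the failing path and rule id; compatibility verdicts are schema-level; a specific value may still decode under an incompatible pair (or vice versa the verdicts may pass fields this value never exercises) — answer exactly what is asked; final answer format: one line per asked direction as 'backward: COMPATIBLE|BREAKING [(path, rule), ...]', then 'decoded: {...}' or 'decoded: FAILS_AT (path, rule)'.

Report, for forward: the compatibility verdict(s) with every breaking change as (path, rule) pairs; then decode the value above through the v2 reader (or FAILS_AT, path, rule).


in Device below, arrows point writer -> reader
forward pass over Device, reader schema v1, writer schema v2:
  writer required, Meta -> Meta: reader geo maps from writer geo
  writer optional, bytes -> bytes: reader checksum maps from writer checksum
  writer required, int32 -> int32: reader attempts maps from writer attempts
  writer required, bytes -> bytes: reader signature maps from writer signature
  writer optional, int32 -> int32: reader seq maps from writer seq
  writer balance: unknown to reader
  geo.retries: no writer match
  writer required, string -> string: reader geo.notes maps from writer geo.notes
  geo.name: no writer match
  writer geo.country: unknown to reader
  => forward: COMPATIBLE
decoding the Device value with the v2 reader:
  geo.notes := "kappa"
  geo.country := "alpha" (no value, default fills)
  writer geo.retries: unmatched, discarded
  writer geo.name: unmatched, discarded
  balance := null (not supplied -> null)
  checksum := 0xC0DE
  attempts := 40
  signature := 0x1A2B
  seq := null (not supplied -> null)
  => decoded: {"geo": {"notes": "kappa", "country": "alpha"}, "balance": null, "checksum": 0xC0DE, "attempts": 40, "signature": 0x1A2B, "seq": null}

forward: COMPATIBLE []; decoded: {"geo": {"notes": "kappa", "country": "alpha"}, "balance": null, "checksum": 0xC0DE, "attempts": 40, "signature": 0x1A2B, "seq": null}


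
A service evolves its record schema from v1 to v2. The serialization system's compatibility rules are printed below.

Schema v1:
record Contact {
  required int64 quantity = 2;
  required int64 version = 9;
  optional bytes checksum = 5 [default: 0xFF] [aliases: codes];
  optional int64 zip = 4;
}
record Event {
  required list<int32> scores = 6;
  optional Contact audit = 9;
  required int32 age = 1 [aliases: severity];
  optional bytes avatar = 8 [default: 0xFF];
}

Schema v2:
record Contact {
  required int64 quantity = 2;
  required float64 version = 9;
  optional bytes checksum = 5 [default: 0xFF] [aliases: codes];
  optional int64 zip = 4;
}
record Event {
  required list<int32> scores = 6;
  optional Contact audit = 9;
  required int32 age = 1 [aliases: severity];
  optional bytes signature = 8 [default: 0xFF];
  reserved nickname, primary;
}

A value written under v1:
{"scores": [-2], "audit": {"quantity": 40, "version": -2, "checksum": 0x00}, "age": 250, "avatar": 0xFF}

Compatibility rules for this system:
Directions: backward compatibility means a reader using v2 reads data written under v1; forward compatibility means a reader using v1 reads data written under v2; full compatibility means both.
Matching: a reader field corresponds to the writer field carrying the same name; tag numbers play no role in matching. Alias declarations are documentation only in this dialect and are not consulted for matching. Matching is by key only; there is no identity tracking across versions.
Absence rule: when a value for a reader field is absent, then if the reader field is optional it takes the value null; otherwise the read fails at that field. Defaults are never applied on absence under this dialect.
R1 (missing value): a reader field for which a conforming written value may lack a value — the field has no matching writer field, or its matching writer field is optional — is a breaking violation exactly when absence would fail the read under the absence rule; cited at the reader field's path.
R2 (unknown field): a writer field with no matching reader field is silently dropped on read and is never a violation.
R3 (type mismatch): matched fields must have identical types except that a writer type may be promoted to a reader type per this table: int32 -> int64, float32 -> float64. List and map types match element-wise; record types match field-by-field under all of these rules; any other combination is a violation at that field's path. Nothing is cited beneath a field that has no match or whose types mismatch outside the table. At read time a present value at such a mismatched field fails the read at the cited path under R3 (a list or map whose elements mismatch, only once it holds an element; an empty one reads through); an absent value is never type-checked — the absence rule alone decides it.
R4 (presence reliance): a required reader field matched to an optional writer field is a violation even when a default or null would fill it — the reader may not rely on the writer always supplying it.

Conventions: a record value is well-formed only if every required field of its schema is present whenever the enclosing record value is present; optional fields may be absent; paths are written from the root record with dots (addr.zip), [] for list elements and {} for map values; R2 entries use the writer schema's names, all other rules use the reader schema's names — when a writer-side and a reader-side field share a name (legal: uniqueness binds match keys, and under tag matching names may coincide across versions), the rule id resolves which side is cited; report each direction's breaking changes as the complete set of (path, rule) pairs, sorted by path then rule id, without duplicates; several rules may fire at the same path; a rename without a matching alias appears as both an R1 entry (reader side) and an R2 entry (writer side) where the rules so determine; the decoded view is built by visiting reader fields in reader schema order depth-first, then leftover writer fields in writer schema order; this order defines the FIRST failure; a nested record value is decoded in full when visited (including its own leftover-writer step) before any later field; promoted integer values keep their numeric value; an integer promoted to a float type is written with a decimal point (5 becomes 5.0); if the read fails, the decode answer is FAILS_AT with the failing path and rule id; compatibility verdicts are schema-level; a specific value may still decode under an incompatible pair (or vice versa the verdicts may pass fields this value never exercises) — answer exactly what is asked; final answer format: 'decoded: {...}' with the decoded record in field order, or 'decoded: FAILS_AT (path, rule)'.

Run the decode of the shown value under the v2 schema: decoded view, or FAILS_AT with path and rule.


decoded: FAILS_AT (audit.version, R3)

the writer's type comes first in each Event pair
decoding the Event value with the v2 reader:
  scores := [-2]
  audit.quantity := 40
  read fails at audit.version under R3
  => FAILS_AT (audit.version, R3)
diffs on Event not affecting the asked answer:
  renamed field avatar to signature in record Event -> inert under this dialect — no rule fires on Event and the result does not move


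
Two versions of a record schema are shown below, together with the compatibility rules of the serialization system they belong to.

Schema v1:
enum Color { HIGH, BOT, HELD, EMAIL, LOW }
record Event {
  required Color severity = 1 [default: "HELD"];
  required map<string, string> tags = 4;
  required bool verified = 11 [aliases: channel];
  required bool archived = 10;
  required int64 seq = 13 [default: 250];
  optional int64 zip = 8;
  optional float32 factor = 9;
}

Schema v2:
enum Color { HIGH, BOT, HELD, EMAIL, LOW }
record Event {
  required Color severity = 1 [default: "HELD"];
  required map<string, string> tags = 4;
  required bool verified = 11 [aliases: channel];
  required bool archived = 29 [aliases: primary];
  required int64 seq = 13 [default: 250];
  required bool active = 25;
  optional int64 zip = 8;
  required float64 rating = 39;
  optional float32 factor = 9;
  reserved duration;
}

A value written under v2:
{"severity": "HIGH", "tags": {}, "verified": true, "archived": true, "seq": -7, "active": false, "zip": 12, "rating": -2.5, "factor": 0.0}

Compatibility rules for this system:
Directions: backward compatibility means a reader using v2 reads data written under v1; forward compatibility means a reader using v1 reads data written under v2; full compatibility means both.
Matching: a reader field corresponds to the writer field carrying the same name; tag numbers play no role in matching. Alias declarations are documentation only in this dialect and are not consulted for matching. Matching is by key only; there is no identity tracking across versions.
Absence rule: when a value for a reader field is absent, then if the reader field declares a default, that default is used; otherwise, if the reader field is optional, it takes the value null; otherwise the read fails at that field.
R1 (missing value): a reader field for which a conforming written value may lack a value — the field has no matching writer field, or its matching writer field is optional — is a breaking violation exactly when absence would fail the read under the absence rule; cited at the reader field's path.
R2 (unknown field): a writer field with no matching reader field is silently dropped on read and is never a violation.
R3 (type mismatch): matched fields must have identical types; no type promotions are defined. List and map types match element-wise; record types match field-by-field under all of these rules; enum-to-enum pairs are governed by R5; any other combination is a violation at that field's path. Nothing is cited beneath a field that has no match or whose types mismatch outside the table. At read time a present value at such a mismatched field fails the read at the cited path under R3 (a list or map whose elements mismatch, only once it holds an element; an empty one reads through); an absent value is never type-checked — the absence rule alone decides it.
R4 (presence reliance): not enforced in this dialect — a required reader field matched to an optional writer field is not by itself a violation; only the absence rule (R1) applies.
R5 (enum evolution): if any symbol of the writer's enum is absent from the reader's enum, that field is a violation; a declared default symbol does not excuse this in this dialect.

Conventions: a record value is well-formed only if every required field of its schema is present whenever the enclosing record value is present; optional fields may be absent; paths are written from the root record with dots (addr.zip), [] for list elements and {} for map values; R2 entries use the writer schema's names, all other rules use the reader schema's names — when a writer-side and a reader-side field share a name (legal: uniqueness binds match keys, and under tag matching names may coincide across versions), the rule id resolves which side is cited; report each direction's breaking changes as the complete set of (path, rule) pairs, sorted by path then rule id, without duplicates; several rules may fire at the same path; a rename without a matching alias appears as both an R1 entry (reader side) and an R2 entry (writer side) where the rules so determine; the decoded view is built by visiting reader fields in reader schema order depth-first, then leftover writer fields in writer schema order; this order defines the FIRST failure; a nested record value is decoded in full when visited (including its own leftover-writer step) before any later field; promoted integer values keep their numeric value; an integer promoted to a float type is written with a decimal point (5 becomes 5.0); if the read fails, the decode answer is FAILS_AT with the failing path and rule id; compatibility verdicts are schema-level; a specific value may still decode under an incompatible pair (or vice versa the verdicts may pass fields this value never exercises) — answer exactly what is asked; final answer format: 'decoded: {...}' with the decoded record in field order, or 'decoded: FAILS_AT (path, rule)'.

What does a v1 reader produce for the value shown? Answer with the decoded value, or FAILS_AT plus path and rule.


decoded: {"severity": "HIGH", "tags": {}, "verified": true, "archived": true, "seq": -7, "zip": 12, "factor": 0.0}

each type pair in Event: writer, then reader
decode walk for Event under reader schema v1:
  severity := "HIGH"
  tags := {}
  verified := true
  archived := true
  seq := -7
  zip := 12
  factor := 0.0
  writer active: unknown -> dropped
  writer rating: unknown -> dropped
  => decoded: {"severity": "HIGH", "tags": {}, "verified": true, "archived": true, "seq": -7, "zip": 12, "factor": 0.0}
checking off the Event differences that do not matter here:
  added field rating to record Event: required float64, tag 39 (in v2 it sits immediately before factor) -> shifts the Event verdicts, not this decode
  added field active to record Event: required bool, tag 25 (in v2 it sits immediately before zip) -> shifts the Event verdicts, not this decode
  field archived in record Event: tag 10 changed to 29 -> inert under this dialect — no rule fires on Event and the result does not move


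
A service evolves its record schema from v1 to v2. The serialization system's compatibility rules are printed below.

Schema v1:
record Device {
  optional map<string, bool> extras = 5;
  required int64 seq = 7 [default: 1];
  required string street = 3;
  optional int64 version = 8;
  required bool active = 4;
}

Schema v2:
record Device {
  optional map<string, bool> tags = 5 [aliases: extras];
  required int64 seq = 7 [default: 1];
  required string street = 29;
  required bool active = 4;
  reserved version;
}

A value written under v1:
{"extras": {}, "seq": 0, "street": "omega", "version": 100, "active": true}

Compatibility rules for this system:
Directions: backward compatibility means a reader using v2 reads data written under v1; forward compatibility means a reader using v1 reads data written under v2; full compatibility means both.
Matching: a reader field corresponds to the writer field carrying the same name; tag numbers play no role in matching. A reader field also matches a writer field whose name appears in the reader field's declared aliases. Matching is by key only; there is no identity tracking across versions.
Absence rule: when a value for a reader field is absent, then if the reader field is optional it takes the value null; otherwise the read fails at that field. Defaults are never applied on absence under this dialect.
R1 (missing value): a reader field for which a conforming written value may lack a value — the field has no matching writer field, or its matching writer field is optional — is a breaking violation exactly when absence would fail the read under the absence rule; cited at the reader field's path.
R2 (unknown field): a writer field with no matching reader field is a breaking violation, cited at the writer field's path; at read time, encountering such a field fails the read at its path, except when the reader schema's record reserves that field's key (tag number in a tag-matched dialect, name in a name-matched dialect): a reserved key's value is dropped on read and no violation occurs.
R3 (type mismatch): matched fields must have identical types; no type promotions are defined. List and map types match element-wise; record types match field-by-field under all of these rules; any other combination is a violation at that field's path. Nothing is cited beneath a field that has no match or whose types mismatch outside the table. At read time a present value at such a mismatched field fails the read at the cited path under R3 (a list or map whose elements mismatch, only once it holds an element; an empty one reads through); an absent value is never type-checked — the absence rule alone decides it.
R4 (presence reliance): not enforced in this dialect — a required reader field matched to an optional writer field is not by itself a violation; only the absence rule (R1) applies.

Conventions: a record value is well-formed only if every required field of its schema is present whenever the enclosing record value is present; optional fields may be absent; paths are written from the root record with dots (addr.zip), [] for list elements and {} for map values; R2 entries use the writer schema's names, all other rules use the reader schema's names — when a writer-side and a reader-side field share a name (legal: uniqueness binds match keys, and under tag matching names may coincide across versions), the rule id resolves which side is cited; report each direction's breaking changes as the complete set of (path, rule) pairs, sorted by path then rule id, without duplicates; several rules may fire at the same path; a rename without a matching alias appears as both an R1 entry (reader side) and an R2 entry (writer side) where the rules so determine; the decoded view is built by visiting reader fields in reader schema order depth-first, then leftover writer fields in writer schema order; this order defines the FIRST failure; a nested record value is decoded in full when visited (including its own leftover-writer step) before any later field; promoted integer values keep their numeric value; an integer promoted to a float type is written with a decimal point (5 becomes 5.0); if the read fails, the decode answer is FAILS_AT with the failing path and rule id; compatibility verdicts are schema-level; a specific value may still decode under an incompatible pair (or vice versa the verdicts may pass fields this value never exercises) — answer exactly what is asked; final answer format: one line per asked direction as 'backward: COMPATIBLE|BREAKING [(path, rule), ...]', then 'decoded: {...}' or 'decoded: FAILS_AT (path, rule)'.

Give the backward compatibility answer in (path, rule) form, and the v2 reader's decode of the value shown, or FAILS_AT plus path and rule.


each type pair in Device: writer, then reader
backward on Device — v2 reading data written by v1:
  writer optional, map<string, bool> -> map<string, bool>: reader tags maps from writer extras
  writer required, int64 -> int64: reader seq maps from writer seq
  writer required, string -> string: reader street maps from writer street
  writer required, bool -> bool: reader active maps from writer active
  leftover writer field: version
  nothing fires on Device: backward is COMPATIBLE
decode (reader v2):
  tags := {} (from writer extras)
  seq := 0
  street := "omega"
  active := true
  writer version: reserved -> dropped
  => decoded: {"tags": {}, "seq": 0, "street": "omega", "active": true}
remaining Device differences; none change what is asked:
  field street in record Device: tag 3 changed to 29 -> no rule fires on it in Device's dialect; the asked verdict holds

backward: COMPATIBLE []; decoded: {"tags": {}, "seq": 0, "street": "omega", "active": true}


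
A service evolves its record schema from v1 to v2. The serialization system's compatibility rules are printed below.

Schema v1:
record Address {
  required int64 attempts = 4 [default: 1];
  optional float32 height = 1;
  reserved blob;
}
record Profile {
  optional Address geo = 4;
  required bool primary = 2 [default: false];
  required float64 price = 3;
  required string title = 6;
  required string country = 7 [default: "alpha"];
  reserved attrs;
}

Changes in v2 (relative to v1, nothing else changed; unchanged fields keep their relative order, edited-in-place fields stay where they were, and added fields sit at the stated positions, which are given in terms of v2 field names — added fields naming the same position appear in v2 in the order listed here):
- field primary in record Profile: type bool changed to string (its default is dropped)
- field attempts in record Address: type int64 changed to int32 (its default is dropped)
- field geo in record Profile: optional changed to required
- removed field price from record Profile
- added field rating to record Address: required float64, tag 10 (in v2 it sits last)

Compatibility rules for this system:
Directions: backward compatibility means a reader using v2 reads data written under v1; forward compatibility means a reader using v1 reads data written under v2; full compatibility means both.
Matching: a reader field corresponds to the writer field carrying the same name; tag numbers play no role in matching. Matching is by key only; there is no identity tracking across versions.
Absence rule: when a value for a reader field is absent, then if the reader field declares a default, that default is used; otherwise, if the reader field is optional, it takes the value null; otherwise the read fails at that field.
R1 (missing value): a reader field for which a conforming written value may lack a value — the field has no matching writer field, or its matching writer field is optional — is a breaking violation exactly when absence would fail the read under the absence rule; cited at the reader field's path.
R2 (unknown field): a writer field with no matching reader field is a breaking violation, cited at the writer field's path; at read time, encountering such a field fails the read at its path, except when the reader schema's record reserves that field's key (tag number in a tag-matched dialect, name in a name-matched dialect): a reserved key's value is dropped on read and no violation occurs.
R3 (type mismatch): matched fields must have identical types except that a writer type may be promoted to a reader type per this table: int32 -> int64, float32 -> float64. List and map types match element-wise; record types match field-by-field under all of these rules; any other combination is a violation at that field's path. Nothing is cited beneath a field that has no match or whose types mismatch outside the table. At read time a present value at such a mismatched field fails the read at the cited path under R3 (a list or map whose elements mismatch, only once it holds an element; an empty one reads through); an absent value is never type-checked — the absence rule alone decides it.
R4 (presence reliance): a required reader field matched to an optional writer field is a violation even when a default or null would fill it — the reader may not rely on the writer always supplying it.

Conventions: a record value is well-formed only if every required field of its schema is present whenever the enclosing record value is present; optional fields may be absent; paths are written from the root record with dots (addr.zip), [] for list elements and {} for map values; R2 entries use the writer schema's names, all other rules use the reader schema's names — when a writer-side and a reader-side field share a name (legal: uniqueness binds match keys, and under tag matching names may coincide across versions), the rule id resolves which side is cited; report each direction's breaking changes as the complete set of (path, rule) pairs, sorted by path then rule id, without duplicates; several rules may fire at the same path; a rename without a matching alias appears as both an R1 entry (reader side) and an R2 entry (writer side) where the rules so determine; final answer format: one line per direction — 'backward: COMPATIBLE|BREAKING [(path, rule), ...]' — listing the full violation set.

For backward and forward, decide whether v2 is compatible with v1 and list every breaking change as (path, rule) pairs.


each type pair in Profile: writer, then reader
backward on Profile — v2 reading data written by v1:
  writer optional, Address -> Address: reader geo maps from writer geo
  writer required, bool -> string: reader primary maps from writer primary
  writer required, string -> string: reader title maps from writer title
  writer required, string -> string: reader country maps from writer country
  price (writer side), unknown to reader
  writer required, int64 -> int32: reader geo.attempts maps from writer geo.attempts
  writer optional, float32 -> float32: reader geo.height maps from writer geo.height
  geo.rating: no writer match
  R1 fires at geo
  R4 fires at geo
  R3 fires at geo.attempts
  R1 fires at geo.rating
  R2 fires at price
  R3 fires at primary
  => backward: BREAKING (6)
forward on Profile — v1 reading data written by v2:
  writer required, Address -> Address: reader geo maps from writer geo
  writer required, string -> bool: reader primary maps from writer primary
  price: no writer match
  writer required, string -> string: reader title maps from writer title
  writer required, string -> string: reader country maps from writer country
  writer required, int32 -> int64: reader geo.attempts maps from writer geo.attempts
  writer optional, float32 -> float32: reader geo.height maps from writer geo.height
  geo.rating (writer side), unknown to reader
  R2 fires at geo.rating
  R1 fires at price
  R3 fires at primary
  => forward: BREAKING (3)

backward: BREAKING [(geo, R1), (geo, R4), (geo.attempts, R3), (geo.rating, R1), (price, R2), (primary, R3)]; forward: BREAKING [(geo.rating, R2), (price, R1), (primary, R3)]


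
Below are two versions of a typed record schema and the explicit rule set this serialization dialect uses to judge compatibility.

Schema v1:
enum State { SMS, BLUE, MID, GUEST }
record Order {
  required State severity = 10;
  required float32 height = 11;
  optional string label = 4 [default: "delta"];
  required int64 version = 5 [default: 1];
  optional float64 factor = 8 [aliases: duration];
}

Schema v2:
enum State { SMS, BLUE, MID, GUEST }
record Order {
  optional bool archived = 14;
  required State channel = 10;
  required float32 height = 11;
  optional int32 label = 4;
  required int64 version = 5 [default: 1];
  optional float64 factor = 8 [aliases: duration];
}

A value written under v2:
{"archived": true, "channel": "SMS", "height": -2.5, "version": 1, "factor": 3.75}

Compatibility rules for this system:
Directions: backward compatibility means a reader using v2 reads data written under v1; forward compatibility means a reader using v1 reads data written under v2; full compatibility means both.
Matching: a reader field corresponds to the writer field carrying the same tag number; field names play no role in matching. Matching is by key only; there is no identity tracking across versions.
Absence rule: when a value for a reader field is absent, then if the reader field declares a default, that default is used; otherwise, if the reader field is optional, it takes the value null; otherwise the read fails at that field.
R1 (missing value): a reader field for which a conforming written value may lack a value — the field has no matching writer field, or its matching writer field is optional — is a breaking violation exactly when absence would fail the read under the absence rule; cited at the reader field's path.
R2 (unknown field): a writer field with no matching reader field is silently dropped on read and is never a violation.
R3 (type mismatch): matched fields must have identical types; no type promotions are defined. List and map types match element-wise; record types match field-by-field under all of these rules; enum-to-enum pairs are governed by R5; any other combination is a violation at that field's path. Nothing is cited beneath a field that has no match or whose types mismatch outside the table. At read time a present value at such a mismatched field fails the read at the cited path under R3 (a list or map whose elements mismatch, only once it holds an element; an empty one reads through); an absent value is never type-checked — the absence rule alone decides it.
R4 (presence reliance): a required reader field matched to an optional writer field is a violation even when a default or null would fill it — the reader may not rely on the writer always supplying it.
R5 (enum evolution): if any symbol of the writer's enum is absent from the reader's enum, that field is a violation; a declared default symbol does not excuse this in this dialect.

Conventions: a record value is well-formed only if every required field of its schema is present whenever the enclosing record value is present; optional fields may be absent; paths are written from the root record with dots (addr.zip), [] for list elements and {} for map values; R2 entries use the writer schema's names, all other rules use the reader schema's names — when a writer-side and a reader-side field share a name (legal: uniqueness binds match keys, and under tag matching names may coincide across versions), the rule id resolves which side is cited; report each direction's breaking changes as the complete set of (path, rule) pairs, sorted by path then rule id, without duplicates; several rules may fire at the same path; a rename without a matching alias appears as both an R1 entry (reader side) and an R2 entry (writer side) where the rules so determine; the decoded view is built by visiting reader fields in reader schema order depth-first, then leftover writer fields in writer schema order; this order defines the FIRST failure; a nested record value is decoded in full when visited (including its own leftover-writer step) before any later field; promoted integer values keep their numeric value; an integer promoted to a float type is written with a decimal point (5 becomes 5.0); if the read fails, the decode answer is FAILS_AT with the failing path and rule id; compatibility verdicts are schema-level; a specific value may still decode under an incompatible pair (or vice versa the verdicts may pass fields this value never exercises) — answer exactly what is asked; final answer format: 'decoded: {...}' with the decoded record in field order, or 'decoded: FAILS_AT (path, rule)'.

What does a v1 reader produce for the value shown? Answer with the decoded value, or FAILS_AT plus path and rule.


decoded: {"severity": "SMS", "height": -2.5, "label": "delta", "version": 1, "factor": 3.75}

arrows below run writer -> reader for Order
decoding the Order value with the v1 reader:
  severity := "SMS" (from writer channel)
  height := -2.5
  label := "delta" (no value, default fills)
  version := 1
  factor := 3.75
  writer archived: unmatched, discarded
  => decoded: {"severity": "SMS", "height": -2.5, "label": "delta", "version": 1, "factor": 3.75}
checking off the Order differences that do not matter here:
  renamed field severity to channel in record Order -> no rule fires on it and the decoded Order view is identical with or without it
  field label in record Order: type string changed to int32 (its default is dropped) -> changes Order's schema-level verdicts only — the decode of this value is the same
  added field archived to record Order: optional bool, tag 14 (in v2 it sits immediately before channel) -> no rule fires on it and the decoded Order view is identical with or without it


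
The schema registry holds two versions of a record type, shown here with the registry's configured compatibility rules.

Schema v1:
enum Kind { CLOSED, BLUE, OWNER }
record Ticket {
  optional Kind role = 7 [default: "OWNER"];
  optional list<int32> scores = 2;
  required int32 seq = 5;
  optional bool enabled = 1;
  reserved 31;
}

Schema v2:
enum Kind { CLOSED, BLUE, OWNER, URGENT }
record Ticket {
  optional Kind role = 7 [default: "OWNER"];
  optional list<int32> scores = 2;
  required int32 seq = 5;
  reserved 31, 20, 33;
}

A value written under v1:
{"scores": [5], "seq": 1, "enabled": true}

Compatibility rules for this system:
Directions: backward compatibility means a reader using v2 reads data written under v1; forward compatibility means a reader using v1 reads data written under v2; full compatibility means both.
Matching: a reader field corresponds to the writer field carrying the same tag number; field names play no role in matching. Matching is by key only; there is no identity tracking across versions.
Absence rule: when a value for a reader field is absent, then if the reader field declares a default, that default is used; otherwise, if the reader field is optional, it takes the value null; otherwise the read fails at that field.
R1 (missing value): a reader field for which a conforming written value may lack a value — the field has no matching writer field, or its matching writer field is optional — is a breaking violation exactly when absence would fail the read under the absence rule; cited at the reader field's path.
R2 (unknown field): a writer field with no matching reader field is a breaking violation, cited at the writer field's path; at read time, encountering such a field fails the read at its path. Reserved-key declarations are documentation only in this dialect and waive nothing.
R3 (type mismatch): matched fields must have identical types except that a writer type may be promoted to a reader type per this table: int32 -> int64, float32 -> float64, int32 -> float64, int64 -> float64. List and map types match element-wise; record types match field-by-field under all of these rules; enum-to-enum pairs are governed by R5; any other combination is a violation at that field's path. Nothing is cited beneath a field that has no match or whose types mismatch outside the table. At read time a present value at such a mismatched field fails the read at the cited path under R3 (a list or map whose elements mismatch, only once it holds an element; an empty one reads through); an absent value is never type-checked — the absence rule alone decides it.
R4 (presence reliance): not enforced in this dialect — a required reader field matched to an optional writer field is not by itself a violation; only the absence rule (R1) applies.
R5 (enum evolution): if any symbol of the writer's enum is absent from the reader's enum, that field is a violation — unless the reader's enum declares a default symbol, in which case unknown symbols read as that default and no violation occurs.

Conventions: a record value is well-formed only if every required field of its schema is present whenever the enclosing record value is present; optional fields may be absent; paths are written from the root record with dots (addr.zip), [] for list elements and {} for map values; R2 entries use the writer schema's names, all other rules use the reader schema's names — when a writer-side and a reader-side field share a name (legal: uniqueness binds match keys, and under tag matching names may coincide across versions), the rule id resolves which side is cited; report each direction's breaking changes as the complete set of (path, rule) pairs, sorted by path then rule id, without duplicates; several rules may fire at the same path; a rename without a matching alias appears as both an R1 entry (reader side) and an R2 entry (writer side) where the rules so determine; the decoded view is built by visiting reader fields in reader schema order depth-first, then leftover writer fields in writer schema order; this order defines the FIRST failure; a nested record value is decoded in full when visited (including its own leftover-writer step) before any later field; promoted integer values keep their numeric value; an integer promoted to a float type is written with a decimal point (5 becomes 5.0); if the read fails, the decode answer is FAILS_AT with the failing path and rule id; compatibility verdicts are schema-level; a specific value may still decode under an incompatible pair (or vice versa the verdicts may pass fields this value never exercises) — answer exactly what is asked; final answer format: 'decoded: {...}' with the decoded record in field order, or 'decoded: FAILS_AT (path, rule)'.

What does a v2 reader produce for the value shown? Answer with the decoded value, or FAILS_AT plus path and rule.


decoded: FAILS_AT (enabled, R2)

the writer's type comes first in each Ticket pair
decoding the Ticket value with the v2 reader:
  role := "OWNER" (no value, default fills)
  scores := [5]
  seq := 1
  read fails at enabled under R2 (unknown field)
  => FAILS_AT (enabled, R2)
diffs on Ticket not affecting the asked answer:
  enum Kind (field role in record Ticket): symbol URGENT added -> shifts the Ticket verdicts, not this decode


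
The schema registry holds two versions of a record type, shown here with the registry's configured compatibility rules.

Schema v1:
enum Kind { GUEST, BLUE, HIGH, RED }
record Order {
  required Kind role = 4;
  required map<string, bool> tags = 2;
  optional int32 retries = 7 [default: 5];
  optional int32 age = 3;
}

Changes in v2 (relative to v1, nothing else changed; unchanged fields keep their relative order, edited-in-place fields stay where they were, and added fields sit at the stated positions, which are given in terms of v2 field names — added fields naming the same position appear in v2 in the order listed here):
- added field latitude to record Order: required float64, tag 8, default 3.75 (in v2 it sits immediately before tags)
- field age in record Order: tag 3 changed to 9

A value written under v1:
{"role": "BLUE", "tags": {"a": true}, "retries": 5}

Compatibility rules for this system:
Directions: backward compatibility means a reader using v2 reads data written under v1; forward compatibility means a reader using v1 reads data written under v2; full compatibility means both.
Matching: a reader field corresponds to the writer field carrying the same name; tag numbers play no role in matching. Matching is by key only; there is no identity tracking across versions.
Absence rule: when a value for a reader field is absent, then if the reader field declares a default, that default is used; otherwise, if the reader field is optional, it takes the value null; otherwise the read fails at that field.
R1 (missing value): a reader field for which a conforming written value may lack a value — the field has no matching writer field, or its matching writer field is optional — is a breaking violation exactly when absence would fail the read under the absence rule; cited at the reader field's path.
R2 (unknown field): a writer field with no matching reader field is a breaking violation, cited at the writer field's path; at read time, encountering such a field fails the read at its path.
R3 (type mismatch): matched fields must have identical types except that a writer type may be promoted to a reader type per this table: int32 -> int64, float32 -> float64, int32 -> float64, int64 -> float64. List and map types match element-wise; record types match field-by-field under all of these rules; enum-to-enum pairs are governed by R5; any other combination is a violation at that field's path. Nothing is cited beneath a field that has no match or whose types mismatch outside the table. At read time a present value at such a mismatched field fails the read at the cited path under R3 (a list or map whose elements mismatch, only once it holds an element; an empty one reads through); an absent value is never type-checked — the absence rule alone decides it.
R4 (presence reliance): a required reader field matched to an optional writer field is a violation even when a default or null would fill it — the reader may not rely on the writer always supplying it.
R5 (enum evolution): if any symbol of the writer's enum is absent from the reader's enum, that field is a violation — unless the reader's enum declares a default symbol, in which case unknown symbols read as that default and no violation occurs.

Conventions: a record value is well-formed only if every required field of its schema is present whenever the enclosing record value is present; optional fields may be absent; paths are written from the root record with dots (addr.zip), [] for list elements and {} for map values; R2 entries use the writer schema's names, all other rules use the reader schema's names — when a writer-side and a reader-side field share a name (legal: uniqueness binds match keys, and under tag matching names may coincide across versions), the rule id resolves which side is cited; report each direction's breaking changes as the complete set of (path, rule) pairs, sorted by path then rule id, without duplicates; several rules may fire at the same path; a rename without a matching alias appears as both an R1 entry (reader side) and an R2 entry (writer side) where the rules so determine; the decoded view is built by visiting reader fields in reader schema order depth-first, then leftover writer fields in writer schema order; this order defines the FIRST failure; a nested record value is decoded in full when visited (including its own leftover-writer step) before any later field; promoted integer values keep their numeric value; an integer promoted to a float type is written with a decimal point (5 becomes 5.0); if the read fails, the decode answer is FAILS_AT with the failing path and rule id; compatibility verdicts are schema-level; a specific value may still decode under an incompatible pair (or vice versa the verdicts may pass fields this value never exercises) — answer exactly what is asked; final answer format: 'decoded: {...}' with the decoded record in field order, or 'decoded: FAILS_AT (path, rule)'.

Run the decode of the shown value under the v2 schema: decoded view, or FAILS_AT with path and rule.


the writer's type comes first in each Order pair
decode walk for Order under reader schema v2:
  role := "BLUE"
  latitude := 3.75 (no value, default fills)
  tags := {"a": true}
  retries := 5
  age := null (not supplied -> null)
  => decoded: {"role": "BLUE", "latitude": 3.75, "tags": {"a": true}, "retries": 5, "age": null}
ruling out the remaining Order differences:
  field age in record Order: tag 3 changed to 9 -> no rule fires on it and the decoded Order view is identical with or without it

decoded: {"role": "BLUE", "latitude": 3.75, "tags": {"a": true}, "retries": 5, "age": null}
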